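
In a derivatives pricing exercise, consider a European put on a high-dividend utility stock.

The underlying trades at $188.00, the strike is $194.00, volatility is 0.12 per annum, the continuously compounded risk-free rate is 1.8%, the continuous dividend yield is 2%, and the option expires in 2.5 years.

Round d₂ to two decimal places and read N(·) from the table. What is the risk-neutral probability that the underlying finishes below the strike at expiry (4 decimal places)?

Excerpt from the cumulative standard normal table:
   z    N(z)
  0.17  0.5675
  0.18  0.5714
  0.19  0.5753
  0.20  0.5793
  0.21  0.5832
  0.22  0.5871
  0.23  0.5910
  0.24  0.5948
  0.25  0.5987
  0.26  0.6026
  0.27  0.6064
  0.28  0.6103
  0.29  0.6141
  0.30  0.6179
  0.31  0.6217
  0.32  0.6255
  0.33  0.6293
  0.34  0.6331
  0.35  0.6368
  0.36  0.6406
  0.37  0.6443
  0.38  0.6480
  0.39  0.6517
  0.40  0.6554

0.6141

σ√T = 0.12·√2.5 = 0.1897
ln(S/K) + (r − q + σ²/2)T = ln(188/194) + (0.018 − 0.02 + 0.12²/2)·2.5 = -0.0314 + 0.0130 = -0.0184
d₁ = -0.0184 / 0.1897 = -0.0971 → -0.10
d₂ = d₁ − σ√T = -0.0971 − 0.1897 = -0.2868 → -0.29
Pr(exercise) under Q = N(−d₂) = N(0.29) = 0.6141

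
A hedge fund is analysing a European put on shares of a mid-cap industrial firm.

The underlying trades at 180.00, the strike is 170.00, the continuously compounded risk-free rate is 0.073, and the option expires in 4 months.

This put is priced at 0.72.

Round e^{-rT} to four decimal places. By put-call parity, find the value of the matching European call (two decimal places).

14.80

exp(−rT) = exp(−0.073·0.3333) = 0.9760
Put-call parity: C − P = S − K·e^(−rT) = 180 − 170·0.9760 = 180 − 165.9200 = 14.0800
C = P + (C − P) = 0.72 + (14.0800) = 14.8000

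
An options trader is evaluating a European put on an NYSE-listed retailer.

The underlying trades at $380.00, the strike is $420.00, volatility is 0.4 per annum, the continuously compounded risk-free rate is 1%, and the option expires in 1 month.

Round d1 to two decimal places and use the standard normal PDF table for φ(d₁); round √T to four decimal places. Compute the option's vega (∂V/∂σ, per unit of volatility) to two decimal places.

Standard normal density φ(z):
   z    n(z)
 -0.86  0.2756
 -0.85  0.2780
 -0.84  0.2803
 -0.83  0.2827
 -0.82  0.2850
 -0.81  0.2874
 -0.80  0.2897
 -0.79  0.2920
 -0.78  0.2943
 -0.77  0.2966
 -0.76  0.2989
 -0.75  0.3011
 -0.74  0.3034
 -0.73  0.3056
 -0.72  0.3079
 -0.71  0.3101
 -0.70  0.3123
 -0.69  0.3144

σ√T = 0.4·√0.08333 = 0.1155
d₁ = [ln(380/420) + (0.01 + 0.4²/2)·0.08333] / 0.1155 = [-0.1001 + 0.0075] / 0.1155 = -0.8018 which rounds to -0.80
√T = √0.08333 = 0.2887
φ(d₁) = φ(-0.80) = 0.2897
vega = S·φ(d₁)·√T = 380·0.2897·0.2887 = 31.7818
(Call and put vega coincide under Black-Scholes.)

31.78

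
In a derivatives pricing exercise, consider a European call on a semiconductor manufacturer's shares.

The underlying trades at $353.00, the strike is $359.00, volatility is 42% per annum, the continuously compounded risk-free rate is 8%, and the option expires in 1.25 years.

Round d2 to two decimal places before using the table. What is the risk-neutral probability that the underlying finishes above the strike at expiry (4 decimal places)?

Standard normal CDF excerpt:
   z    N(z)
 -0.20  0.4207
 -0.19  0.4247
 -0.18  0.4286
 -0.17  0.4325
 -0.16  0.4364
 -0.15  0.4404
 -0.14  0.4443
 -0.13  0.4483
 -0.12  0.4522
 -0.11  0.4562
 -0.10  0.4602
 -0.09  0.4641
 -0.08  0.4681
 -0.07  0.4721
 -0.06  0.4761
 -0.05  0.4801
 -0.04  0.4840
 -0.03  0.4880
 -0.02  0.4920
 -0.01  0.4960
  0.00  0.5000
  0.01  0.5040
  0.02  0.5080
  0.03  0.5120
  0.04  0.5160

T = 1.25;  σ√T = 0.4696
d₁ = [ln(353/359) + (0.08 + 0.42²/2)·1.25] / 0.4696 = [-0.0169 + 0.2102] / 0.4696 = 0.4119 ≈ 0.41
d₂ = d₁ − σ√T = 0.4119 − 0.4696 = -0.0577 ≈ -0.06
Risk-neutral Pr[S_T > K] = N(d₂) = N(-0.06) = 0.4761

0.4761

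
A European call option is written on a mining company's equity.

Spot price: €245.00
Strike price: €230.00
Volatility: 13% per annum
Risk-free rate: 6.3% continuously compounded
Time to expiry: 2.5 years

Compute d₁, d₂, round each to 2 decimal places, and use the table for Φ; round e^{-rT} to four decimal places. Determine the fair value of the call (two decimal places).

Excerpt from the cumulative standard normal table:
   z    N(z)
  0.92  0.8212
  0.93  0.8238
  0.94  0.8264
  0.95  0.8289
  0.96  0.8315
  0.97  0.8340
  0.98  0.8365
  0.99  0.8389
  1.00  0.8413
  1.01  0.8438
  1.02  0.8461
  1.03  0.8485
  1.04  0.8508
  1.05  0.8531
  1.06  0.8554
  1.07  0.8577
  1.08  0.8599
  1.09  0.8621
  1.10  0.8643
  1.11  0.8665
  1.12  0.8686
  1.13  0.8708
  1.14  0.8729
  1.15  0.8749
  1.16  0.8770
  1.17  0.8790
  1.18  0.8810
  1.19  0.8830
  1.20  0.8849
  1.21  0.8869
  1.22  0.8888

€51.97

σ√T = 0.13·√2.5 = 0.2055
d₁ = [ln(245/230) + (0.063 + ½·0.13²)·2.5] / (σ√T) = (0.0632 + 0.1786) / 0.2055 = 1.1764 ⇒ 1.18
d₂ = 1.1764 − 0.2055 = 0.9708 ⇒ 0.97
exp(−rT) = exp(−0.063·2.5) = 0.8543
N(d₁) = N(1.18) = 0.8810;  N(d₂) = N(0.97) = 0.8340
C = 245·0.8810 − 230·0.8543·0.8340 = 215.8450 − 163.8718 = 51.9732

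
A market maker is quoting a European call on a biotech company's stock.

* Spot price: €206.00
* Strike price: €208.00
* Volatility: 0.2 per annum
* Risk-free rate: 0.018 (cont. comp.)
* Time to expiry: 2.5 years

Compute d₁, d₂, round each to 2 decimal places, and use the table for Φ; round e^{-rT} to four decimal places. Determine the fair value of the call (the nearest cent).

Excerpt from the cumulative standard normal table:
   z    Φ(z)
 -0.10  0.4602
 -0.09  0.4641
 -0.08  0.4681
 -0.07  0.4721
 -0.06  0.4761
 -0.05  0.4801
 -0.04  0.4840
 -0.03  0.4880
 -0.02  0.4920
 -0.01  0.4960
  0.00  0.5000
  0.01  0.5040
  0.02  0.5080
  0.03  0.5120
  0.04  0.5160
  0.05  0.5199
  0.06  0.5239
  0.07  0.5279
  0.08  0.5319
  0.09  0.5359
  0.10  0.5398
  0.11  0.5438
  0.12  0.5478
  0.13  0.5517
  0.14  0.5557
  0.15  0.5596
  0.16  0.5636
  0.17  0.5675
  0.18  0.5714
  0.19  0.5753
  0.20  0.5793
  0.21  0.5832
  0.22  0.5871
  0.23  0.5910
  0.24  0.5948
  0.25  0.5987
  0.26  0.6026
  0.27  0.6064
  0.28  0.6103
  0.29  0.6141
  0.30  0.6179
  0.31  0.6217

σ√T = 0.2·√2.5 = 0.3162
d₁ = [ln(206/208) + (0.018 + 0.2²/2)·2.5] / 0.3162 = [-0.0097 + 0.0950] / 0.3162 = 0.2699 which rounds to 0.27
d₂ = d₁ − σ√T = 0.2699 − 0.3162 = -0.0464 which rounds to -0.05
exp(−rT) = exp(−0.018·2.5) = 0.9560
C = 206·N(0.27) − 208·0.9560·N(-0.05) = 206·0.6064 − 208·0.9560·0.4801 = 124.9184 − 95.4669 = 29.4515

€29.45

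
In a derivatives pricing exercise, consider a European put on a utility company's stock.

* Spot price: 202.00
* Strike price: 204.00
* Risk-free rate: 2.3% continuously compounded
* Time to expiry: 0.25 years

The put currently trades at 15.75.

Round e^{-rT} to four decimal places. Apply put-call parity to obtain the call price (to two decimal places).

14.91

exp(−rT) = exp(−0.023·0.25) = 0.9943
Put-call parity: C − P = S − K·e^(−rT) = 202 − 204·0.9943 = 202 − 202.8372 = -0.8372
C = P + (C − P) = 15.75 + (-0.8372) = 14.9128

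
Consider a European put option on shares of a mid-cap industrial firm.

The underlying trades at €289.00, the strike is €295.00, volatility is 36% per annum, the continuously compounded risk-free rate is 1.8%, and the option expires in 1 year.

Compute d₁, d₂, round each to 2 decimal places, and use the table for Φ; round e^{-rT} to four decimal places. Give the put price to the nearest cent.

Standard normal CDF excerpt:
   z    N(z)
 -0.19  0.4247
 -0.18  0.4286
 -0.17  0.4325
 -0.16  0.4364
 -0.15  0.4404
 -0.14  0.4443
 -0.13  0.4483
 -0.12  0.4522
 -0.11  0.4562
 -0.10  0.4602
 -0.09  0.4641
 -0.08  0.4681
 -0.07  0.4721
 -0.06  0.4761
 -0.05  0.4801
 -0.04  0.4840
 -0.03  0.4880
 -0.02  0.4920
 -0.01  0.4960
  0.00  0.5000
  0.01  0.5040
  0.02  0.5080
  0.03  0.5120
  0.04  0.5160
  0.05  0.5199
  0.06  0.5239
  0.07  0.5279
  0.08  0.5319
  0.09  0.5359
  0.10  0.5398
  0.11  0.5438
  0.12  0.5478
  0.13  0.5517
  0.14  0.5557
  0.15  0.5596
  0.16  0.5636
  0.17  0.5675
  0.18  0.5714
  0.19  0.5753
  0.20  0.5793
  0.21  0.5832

€41.70

σ√T = 0.36·√1 = 0.3600
ln(S/K) + (r + σ²/2)T = ln(289/295) + (0.018 + 0.36²/2)·1 = -0.0205 + 0.0828 = 0.0623
d₁ = 0.0623 / 0.3600 = 0.1729 which rounds to 0.17
d₂ = d₁ − σ√T = 0.1729 − 0.3600 = -0.1871 which rounds to -0.19
e^(−rT) = e^(−0.018·1) = 0.9822
N(−d₂) = N(0.19) = 0.5753;  N(−d₁) = N(-0.17) = 0.4325
P = 295·0.9822·0.5753 − 289·0.4325 = 166.6926 − 124.9925 = 41.7001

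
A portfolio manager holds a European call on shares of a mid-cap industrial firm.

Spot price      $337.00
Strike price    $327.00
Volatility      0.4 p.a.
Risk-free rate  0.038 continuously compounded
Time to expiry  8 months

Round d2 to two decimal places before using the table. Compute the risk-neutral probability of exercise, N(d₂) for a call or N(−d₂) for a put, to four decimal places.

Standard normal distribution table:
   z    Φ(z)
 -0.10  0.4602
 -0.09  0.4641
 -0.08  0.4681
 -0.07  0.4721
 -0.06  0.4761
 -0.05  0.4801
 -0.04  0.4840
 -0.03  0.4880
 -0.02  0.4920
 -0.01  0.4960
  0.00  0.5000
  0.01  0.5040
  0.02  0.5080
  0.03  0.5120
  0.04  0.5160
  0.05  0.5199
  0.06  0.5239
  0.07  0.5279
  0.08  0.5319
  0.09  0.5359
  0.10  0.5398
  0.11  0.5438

σ√T = 0.4 × 0.8165 = 0.3266
ln(S/K) + (r + σ²/2)T = ln(337/327) + (0.038 + 0.4²/2)·0.6667 = 0.0301 + 0.0787 = 0.1088
d₁ = 0.1088 / 0.3266 = 0.3331 which rounds to 0.33
d₂ = d₁ − σ√T = 0.3331 − 0.3266 = 0.0065 which rounds to 0.01
Risk-neutral Pr[S_T > K] = N(d₂) = N(0.01) = 0.5040

0.5040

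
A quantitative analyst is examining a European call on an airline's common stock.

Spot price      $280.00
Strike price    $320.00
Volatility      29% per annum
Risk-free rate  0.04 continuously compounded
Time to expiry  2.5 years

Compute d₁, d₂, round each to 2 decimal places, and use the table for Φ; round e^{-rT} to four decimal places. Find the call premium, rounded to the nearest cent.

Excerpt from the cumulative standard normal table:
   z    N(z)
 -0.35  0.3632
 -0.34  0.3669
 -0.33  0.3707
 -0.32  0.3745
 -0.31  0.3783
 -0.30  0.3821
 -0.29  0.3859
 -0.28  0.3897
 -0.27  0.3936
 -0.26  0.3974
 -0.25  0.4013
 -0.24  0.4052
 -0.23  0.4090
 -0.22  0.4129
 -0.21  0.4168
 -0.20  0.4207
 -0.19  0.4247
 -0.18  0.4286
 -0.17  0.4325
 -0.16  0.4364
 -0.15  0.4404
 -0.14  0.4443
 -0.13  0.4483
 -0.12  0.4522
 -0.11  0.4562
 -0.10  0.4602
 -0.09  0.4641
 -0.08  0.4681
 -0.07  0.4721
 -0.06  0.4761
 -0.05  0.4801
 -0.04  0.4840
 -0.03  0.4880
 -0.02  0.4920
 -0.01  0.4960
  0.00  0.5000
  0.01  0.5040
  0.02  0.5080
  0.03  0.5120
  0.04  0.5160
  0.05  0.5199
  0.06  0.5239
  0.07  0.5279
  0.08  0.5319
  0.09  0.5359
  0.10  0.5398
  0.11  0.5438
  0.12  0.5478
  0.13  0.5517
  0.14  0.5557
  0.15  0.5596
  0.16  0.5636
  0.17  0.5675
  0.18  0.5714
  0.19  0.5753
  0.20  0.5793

$47.18

σ√T = 0.29 × 1.5811 = 0.4585
ln(S/K) + (r + σ²/2)T = ln(280/320) + (0.04 + 0.29²/2)·2.5 = -0.1335 + 0.2051 = 0.0716
d₁ = 0.0716 / 0.4585 = 0.1561 which rounds to 0.16
d₂ = d₁ − σ√T = 0.1561 − 0.4585 = -0.3024 which rounds to -0.30
exp(−rT) = exp(−0.04·2.5) = 0.9048
C = 280·N(0.16) − 320·0.9048·N(-0.30) = 280·0.5636 − 320·0.9048·0.3821 = 157.8080 − 110.6317 = 47.1763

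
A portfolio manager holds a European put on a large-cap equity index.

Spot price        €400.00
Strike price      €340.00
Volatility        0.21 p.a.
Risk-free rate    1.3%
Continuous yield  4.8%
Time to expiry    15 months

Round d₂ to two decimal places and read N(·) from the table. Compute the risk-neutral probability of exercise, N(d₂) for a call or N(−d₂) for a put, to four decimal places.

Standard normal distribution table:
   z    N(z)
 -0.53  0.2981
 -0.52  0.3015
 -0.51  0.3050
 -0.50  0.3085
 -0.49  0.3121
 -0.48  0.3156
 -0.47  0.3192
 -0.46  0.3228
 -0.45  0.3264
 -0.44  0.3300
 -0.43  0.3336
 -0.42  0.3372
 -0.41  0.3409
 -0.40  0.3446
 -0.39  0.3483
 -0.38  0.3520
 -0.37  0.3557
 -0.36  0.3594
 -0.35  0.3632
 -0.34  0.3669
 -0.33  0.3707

0.3483

σ√T = 0.21·√1.25 = 0.2348
ln(S/K) + (r − q + σ²/2)T = ln(400/340) + (0.013 − 0.048 + 0.21²/2)·1.25 = 0.1625 − 0.0162 = 0.1463
d₁ = 0.1463 / 0.2348 = 0.6233 ⇒ 0.62
d₂ = d₁ − σ√T = 0.6233 − 0.2348 = 0.3885 ⇒ 0.39
Risk-neutral Pr[S_T < K] = N(−d₂) = N(-0.39) = 0.3483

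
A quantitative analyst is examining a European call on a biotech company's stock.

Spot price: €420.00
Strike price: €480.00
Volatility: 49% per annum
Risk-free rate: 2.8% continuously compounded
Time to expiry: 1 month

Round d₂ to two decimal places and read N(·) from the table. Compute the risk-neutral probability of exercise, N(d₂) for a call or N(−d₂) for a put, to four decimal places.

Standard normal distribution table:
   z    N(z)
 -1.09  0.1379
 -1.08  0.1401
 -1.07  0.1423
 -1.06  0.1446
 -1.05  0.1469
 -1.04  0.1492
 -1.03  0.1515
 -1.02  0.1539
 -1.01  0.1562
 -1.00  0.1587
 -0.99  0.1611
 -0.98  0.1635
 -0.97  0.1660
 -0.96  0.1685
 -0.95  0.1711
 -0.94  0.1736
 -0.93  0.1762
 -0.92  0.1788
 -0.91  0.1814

0.1587

T = 0.08333;  σ√T = 0.1415
d₁ = [ln(420/480) + (0.028 + 0.49²/2)·0.08333] / 0.1415 = [-0.1335 + 0.0123] / 0.1415 = -0.8568 → -0.86
d₂ = d₁ − σ√T = -0.8568 − 0.1415 = -0.9982 → -1.00
Pr(exercise) under Q = N(d₂) = 0.1587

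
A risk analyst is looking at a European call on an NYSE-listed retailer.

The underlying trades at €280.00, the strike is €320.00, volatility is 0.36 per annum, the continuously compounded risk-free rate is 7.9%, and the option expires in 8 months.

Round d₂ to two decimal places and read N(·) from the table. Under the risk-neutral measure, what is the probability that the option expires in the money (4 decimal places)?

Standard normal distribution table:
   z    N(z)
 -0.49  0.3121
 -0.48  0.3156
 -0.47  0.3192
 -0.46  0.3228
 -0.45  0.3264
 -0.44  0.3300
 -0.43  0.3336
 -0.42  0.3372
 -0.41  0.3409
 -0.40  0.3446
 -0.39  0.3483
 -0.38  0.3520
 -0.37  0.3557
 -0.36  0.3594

σ√T = 0.36·√0.6667 = 0.2939
d₁ = [ln(280/320) + (0.079 + 0.36²/2)·0.6667] / 0.2939 = [-0.1335 + 0.0959] / 0.2939 = -0.1281 ⇒ -0.13
d₂ = d₁ − σ√T = -0.1281 − 0.2939 = -0.4221 ⇒ -0.42
Risk-neutral Pr[S_T > K] = N(d₂) = N(-0.42) = 0.3372

0.3372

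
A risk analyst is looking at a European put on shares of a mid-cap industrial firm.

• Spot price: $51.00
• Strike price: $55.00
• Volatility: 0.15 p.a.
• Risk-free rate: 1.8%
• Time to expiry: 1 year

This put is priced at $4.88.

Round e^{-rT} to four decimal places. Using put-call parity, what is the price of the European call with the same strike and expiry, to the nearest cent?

exp(−rT) = exp(−0.018·1) = 0.9822
Put-call parity: C − P = S − K·e^(−rT) = 51 − 55·0.9822 = 51 − 54.0210 = -3.0210
C = P + (C − P) = 4.88 + (-3.0210) = 1.8590

$1.86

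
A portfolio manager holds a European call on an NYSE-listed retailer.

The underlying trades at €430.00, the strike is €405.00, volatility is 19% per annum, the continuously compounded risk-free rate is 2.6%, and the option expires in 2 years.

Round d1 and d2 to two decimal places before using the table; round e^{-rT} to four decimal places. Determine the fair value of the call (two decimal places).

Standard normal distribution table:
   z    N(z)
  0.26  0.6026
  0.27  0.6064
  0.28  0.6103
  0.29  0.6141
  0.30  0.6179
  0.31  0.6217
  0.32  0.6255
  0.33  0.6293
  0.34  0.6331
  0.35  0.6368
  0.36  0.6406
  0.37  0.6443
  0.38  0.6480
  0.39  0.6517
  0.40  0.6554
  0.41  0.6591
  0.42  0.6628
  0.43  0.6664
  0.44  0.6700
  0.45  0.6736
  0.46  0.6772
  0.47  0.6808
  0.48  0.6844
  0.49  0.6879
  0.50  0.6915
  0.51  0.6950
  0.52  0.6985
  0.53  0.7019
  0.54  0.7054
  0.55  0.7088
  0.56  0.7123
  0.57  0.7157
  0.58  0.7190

σ√T = 0.19 × 1.4142 = 0.2687
ln(S/K) + (r + σ²/2)T = ln(430/405) + (0.026 + 0.19²/2)·2 = 0.0599 + 0.0881 = 0.1480
d₁ = 0.1480 / 0.2687 = 0.5508 ⇒ 0.55
d₂ = d₁ − σ√T = 0.5508 − 0.2687 = 0.2821 ⇒ 0.28
e^(−rT) = e^(−0.026·2) = 0.9493
N(d₁) = N(0.55) = 0.7088;  N(d₂) = N(0.28) = 0.6103
C = 430·0.7088 − 405·0.9493·0.6103 = 304.7840 − 234.6399 = 70.1441

€70.14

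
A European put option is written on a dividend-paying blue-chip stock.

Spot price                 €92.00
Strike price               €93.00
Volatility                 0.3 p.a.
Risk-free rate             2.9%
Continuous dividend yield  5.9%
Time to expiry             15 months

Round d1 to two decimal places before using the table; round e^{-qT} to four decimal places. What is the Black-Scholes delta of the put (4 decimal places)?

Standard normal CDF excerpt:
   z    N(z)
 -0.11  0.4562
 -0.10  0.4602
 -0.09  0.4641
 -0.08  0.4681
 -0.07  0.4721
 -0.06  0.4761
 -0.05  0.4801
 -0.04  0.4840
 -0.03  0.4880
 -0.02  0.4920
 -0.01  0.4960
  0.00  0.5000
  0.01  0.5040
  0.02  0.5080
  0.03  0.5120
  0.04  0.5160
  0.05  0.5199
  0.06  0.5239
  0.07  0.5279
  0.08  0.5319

-0.4570

σ√T = 0.3 × 1.1180 = 0.3354
d₁ = [ln(92/93) + (0.029 − 0.059 + ½·0.3²)·1.25] / (σ√T) = (-0.0108 + 0.0188) / 0.3354 = 0.0237 which rounds to 0.02
N(d₁) = N(0.02) = 0.5080
Δ_put = e^(−qT)·(N(d₁) − 1) = 0.9289·(0.5080 − 1) = -0.4570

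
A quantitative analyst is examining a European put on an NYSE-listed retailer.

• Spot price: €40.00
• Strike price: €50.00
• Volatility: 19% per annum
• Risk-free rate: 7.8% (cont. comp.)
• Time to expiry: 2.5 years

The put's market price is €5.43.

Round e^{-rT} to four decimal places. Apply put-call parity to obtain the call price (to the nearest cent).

e^(−rT) = e^(−0.078·2.5) = 0.8228
Put-call parity: C − P = S − K·e^(−rT) = 40 − 50·0.8228 = 40 − 41.1400 = -1.1400
C = P + (C − P) = 5.43 + (-1.1400) = 4.2900

€4.29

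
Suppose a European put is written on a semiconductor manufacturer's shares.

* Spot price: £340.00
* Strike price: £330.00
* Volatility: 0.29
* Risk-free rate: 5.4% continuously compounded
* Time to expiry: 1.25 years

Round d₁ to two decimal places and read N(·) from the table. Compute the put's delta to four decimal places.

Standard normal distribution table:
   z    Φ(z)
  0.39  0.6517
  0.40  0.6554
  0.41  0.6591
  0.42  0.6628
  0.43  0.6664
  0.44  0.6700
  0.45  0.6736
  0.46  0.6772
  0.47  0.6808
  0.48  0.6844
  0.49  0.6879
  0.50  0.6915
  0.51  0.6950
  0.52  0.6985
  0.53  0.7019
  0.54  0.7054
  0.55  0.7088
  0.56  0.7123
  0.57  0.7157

σ√T = 0.29·√1.25 = 0.3242
d₁ = [ln(340/330) + (0.054 + 0.29²/2)·1.25] / 0.3242 = [0.0299 + 0.1201] / 0.3242 = 0.4624 which rounds to 0.46
N(d₁) = N(0.46) = 0.6772
Δ_put = N(d₁) − 1 = 0.6772 − 1 = -0.3228

-0.3228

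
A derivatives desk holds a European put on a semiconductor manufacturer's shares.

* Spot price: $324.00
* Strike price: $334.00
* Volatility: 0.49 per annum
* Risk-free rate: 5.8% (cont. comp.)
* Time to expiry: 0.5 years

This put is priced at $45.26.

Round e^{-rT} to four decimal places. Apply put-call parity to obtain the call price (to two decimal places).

exp(−rT) = exp(−0.058·0.5) = 0.9714
Put-call parity: C − P = S − K·e^(−rT) = 324 − 334·0.9714 = 324 − 324.4476 = -0.4476
C = P + (C − P) = 45.26 + (-0.4476) = 44.8124

$44.81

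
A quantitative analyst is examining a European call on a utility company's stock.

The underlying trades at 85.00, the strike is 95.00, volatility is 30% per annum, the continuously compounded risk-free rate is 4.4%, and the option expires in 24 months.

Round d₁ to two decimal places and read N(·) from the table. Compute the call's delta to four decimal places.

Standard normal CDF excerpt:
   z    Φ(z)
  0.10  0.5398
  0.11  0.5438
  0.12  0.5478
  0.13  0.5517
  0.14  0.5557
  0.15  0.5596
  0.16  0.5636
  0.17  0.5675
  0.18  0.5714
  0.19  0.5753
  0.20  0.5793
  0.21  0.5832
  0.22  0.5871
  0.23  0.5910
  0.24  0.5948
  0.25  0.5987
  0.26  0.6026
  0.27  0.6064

0.5636

σ√T = 0.3·√2 = 0.4243
d₁ = [ln(85/95) + (0.044 + ½·0.3²)·2] / (σ√T) = (-0.1112 + 0.1780) / 0.4243 = 0.1574 which rounds to 0.16
N(d₁) = N(0.16) = 0.5636
Δ_call = N(d₁) = 0.5636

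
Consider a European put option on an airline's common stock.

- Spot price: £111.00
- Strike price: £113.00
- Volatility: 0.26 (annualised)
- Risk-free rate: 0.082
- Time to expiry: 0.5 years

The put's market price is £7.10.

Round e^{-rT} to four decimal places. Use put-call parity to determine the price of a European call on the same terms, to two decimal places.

exp(−rT) = exp(−0.082·0.5) = 0.9598
Put-call parity: C − P = S − K·e^(−rT) = 111 − 113·0.9598 = 111 − 108.4574 = 2.5426
C = P + (C − P) = 7.10 + (2.5426) = 9.6426

£9.64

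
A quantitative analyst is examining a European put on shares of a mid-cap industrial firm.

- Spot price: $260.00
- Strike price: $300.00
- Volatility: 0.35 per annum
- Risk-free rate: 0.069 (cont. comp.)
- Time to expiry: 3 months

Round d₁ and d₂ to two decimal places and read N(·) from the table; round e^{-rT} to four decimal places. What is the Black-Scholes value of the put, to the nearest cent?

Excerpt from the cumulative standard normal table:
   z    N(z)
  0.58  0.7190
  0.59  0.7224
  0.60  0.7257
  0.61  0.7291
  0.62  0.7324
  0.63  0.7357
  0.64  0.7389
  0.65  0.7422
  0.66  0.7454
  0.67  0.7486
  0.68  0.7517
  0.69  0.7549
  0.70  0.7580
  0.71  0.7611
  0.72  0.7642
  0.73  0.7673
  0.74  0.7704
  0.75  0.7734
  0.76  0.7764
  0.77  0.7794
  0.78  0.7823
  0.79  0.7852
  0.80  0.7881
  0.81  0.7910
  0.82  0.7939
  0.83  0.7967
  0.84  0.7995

$41.96

T = 0.25;  σ√T = 0.1750
d₁ = [ln(260/300) + (0.069 + 0.35²/2)·0.25] / 0.1750 = [-0.1431 + 0.0326] / 0.1750 = -0.6316 ≈ -0.63
d₂ = d₁ − σ√T = -0.6316 − 0.1750 = -0.8066 ≈ -0.81
exp(−rT) = exp(−0.069·0.25) = 0.9829
N(−d₂) = N(0.81) = 0.7910;  N(−d₁) = N(0.63) = 0.7357
P = 300·0.9829·0.7910 − 260·0.7357 = 233.2422 − 191.2820 = 41.9602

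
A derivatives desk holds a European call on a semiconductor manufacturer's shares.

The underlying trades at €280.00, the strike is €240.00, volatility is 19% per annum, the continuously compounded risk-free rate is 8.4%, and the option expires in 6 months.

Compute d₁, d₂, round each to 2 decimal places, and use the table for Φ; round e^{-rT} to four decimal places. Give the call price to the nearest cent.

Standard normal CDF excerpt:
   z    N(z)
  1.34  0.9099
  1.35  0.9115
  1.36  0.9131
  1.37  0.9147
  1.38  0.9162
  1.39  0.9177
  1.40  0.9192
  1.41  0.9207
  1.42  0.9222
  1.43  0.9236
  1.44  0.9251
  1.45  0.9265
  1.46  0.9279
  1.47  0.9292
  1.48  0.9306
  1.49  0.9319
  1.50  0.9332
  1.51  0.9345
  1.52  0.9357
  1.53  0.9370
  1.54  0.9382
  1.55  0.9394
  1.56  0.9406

T = 0.5;  σ√T = 0.1344
ln(S/K) + (r + σ²/2)T = ln(280/240) + (0.084 + 0.19²/2)·0.5 = 0.1542 + 0.0510 = 0.2052
d₁ = 0.2052 / 0.1344 = 1.5272 ⇒ 1.53
d₂ = d₁ − σ√T = 1.5272 − 0.1344 = 1.3928 ⇒ 1.39
e^(−rT) = e^(−0.084·0.5) = 0.9589
N(d₁) = N(1.53) = 0.9370;  N(d₂) = N(1.39) = 0.9177
C = 280·0.9370 − 240·0.9589·0.9177 = 262.3600 − 211.1958 = 51.1642

€51.16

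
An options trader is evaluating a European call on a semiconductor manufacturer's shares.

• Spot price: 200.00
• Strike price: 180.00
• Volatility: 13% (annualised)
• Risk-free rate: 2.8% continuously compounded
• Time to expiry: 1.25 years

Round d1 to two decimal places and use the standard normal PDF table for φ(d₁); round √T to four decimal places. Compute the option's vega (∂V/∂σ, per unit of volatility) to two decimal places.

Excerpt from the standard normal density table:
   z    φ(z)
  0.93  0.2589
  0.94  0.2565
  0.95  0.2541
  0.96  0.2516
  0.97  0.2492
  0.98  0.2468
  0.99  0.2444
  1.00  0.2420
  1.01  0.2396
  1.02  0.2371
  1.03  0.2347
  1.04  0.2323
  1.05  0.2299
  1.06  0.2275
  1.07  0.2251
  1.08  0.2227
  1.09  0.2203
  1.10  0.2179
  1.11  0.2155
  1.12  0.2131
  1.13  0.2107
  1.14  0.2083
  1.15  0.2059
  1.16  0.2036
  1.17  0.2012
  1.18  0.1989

51.94

σ√T = 0.13·√1.25 = 0.1453
d₁ = [ln(200/180) + (0.028 + ½·0.13²)·1.25] / (σ√T) = (0.1054 + 0.0456) / 0.1453 = 1.0384 which rounds to 1.04
√T = √1.25 = 1.1180
φ(d₁) = φ(1.04) = 0.2323
vega = S·φ(d₁)·√T = 200·0.2323·1.1180 = 51.9423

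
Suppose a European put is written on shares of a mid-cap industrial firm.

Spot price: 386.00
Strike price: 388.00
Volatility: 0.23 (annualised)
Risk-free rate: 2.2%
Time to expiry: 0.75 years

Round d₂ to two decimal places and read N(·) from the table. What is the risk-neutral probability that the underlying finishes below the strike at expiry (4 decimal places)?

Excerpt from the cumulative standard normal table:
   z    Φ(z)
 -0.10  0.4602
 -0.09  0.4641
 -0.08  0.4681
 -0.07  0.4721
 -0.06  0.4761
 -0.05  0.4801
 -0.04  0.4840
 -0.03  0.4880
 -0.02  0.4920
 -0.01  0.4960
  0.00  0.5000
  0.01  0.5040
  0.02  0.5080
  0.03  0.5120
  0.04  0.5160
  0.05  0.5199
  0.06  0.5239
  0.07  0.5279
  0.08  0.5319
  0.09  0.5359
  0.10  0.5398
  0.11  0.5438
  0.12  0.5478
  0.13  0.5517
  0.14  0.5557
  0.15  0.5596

σ√T = 0.23 × 0.8660 = 0.1992
d₁ = [ln(386/388) + (0.022 + 0.23²/2)·0.75] / 0.1992 = [-0.0052 + 0.0363] / 0.1992 = 0.1565 ≈ 0.16
d₂ = d₁ − σ√T = 0.1565 − 0.1992 = -0.0427 ≈ -0.04
Risk-neutral Pr[S_T < K] = N(−d₂) = N(0.04) = 0.5160

0.5160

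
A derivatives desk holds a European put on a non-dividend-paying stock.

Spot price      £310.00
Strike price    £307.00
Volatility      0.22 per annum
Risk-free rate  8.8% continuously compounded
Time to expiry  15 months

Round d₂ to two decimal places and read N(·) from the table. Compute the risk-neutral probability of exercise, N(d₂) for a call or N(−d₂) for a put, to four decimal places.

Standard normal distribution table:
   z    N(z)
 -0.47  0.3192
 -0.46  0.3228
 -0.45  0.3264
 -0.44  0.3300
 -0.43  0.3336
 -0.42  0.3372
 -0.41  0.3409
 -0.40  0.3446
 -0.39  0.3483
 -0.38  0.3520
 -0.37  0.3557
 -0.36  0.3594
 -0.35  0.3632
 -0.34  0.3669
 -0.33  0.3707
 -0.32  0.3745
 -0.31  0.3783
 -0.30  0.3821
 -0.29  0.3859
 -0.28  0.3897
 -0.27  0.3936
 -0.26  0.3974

0.3594

σ√T = 0.22 × 1.1180 = 0.2460
d₁ = [ln(310/307) + (0.088 + ½·0.22²)·1.25] / (σ√T) = (0.0097 + 0.1402) / 0.2460 = 0.6097 → 0.61
d₂ = 0.6097 − 0.2460 = 0.3638 → 0.36
Pr(exercise) under Q = N(−d₂) = N(-0.36) = 0.3594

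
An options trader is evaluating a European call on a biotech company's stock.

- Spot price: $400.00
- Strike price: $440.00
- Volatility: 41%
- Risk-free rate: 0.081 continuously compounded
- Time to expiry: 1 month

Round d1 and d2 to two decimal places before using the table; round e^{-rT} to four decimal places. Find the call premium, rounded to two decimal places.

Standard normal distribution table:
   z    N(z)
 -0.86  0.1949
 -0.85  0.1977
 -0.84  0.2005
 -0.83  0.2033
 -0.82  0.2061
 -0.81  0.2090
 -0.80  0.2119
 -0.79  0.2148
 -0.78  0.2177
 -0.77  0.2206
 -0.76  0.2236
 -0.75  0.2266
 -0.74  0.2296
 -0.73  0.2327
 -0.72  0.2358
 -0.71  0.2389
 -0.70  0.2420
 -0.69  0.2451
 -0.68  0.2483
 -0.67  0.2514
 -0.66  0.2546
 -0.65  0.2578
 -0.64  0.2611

$6.70

T = 0.08333;  σ√T = 0.1184
d₁ = [ln(400/440) + (0.081 + 0.41²/2)·0.08333] / 0.1184 = [-0.0953 + 0.0138] / 0.1184 = -0.6891 → -0.69
d₂ = d₁ − σ√T = -0.6891 − 0.1184 = -0.8074 → -0.81
exp(−rT) = exp(−0.081·0.08333) = 0.9933
N(d₁) = N(-0.69) = 0.2451;  N(d₂) = N(-0.81) = 0.2090
C = 400·0.2451 − 440·0.9933·0.2090 = 98.0400 − 91.3439 = 6.6961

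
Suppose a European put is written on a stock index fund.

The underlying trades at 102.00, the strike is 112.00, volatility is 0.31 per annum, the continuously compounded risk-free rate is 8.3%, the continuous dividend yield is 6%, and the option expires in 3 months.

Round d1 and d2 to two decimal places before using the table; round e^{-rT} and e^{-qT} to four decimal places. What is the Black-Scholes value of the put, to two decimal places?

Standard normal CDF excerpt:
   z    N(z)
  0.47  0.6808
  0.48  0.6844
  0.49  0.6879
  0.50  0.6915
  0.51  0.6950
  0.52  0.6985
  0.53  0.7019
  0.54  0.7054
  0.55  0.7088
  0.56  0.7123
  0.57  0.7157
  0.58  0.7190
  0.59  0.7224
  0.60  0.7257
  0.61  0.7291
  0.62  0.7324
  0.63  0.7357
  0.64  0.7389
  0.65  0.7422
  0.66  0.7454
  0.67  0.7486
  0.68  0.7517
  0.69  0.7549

11.94

T = 0.25;  σ√T = 0.1550
d₁ = [ln(102/112) + (0.083 − 0.06 + 0.31²/2)·0.25] / 0.1550 = [-0.0935 + 0.0178] / 0.1550 = -0.4888 ≈ -0.49
d₂ = d₁ − σ√T = -0.4888 − 0.1550 = -0.6438 ≈ -0.64
exp(−qT) = exp(−0.06·0.25) = 0.9851;  exp(−rT) = exp(−0.083·0.25) = 0.9795
N(−d₂) = N(0.64) = 0.7389;  N(−d₁) = N(0.49) = 0.6879
P = 112·0.9795·0.7389 − 102·0.9851·0.6879 = 81.0603 − 69.1203 = 11.9400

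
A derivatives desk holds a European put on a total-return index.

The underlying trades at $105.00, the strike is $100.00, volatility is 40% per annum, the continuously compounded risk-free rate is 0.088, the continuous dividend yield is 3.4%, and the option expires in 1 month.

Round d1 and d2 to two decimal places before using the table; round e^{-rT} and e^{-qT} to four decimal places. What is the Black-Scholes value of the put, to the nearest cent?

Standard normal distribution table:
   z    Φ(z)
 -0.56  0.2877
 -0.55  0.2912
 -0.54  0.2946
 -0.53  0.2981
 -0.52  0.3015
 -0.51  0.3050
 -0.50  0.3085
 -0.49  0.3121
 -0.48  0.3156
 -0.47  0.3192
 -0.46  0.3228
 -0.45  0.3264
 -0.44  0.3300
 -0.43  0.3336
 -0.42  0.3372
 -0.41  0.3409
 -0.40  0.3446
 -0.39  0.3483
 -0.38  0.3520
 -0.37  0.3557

$2.64

σ√T = 0.4 × 0.2887 = 0.1155
d₁ = [ln(105/100) + (0.088 − 0.034 + ½·0.4²)·0.08333] / (σ√T) = (0.0488 + 0.0112) / 0.1155 = 0.5192 which rounds to 0.52
d₂ = 0.5192 − 0.1155 = 0.4038 which rounds to 0.40
exp(−qT) = exp(−0.034·0.08333) = 0.9972;  exp(−rT) = exp(−0.088·0.08333) = 0.9927
N(−d₂) = N(-0.40) = 0.3446;  N(−d₁) = N(-0.52) = 0.3015
P = 100·0.9927·0.3446 − 105·0.9972·0.3015 = 34.2084 − 31.5689 = 2.6396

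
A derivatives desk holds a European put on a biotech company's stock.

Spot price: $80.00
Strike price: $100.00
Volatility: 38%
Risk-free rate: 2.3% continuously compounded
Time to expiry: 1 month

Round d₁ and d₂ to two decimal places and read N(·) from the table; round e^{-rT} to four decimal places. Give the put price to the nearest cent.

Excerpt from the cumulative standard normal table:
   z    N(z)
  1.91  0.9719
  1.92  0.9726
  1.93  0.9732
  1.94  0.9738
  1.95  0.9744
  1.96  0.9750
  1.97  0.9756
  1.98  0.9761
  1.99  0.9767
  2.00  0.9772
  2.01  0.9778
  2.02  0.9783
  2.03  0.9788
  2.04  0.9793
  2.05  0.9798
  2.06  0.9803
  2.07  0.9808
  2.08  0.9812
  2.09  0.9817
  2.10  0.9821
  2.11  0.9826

σ√T = 0.38 × 0.2887 = 0.1097
ln(S/K) + (r + σ²/2)T = ln(80/100) + (0.023 + 0.38²/2)·0.08333 = -0.2231 + 0.0079 = -0.2152
d₁ = -0.2152 / 0.1097 = -1.9619 → -1.96
d₂ = d₁ − σ√T = -1.9619 − 0.1097 = -2.0716 → -2.07
exp(−rT) = exp(−0.023·0.08333) = 0.9981
P = 100·0.9981·N(2.07) − 80·N(1.96) = 100·0.9981·0.9808 − 80·0.9750 = 97.8936 − 78.0000 = 19.8936

$19.89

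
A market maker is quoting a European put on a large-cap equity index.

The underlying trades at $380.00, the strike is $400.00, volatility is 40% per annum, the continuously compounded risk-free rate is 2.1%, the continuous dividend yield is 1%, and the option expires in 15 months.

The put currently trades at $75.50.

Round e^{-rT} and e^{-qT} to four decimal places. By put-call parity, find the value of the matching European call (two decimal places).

exp(−qT) = exp(−0.01·1.25) = 0.9876;  exp(−rT) = exp(−0.021·1.25) = 0.9741
Put-call parity: C − P = S·e^(−qT) − K·e^(−rT) = 380·0.9876 − 400·0.9741 = 375.2880 − 389.6400 = -14.3520
C = P + (C − P) = 75.50 + (-14.3520) = 61.1480

$61.15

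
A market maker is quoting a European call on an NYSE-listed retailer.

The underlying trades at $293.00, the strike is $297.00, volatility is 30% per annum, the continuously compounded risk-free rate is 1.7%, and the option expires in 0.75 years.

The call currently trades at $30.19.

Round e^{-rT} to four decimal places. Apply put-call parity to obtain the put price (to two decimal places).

$30.42

e^(−rT) = e^(−0.017·0.75) = 0.9873
Put-call parity: C − P = S − K·e^(−rT) = 293 − 297·0.9873 = 293 − 293.2281 = -0.2281
P = C − (C − P) = 30.19 − (-0.2281) = 30.4181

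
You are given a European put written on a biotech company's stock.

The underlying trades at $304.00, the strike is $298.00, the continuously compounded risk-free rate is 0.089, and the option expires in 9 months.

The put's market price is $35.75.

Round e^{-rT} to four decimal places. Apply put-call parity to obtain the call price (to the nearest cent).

e^(−rT) = e^(−0.089·0.75) = 0.9354
Put-call parity: C − P = S − K·e^(−rT) = 304 − 298·0.9354 = 304 − 278.7492 = 25.2508
C = P + (C − P) = 35.75 + (25.2508) = 61.0008

$61.00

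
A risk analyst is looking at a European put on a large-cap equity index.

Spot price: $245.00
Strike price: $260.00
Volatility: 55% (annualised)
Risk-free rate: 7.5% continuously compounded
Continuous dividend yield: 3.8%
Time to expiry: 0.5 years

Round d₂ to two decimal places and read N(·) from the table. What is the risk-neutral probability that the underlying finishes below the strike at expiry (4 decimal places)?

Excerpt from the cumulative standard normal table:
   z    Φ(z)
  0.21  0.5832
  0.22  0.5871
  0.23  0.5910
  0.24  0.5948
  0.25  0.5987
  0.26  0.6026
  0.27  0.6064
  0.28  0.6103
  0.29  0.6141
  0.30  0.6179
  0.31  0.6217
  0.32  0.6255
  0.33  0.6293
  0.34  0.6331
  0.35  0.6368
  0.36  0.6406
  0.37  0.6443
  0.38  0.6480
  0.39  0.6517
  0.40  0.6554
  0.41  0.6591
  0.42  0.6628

σ√T = 0.55·√0.5 = 0.3889
d₁ = [ln(245/260) + (0.075 − 0.038 + 0.55²/2)·0.5] / 0.3889 = [-0.0594 + 0.0941] / 0.3889 = 0.0892 ≈ 0.09
d₂ = d₁ − σ√T = 0.0892 − 0.3889 = -0.2997 ≈ -0.30
Pr(exercise) under Q = N(−d₂) = N(0.30) = 0.6179

0.6179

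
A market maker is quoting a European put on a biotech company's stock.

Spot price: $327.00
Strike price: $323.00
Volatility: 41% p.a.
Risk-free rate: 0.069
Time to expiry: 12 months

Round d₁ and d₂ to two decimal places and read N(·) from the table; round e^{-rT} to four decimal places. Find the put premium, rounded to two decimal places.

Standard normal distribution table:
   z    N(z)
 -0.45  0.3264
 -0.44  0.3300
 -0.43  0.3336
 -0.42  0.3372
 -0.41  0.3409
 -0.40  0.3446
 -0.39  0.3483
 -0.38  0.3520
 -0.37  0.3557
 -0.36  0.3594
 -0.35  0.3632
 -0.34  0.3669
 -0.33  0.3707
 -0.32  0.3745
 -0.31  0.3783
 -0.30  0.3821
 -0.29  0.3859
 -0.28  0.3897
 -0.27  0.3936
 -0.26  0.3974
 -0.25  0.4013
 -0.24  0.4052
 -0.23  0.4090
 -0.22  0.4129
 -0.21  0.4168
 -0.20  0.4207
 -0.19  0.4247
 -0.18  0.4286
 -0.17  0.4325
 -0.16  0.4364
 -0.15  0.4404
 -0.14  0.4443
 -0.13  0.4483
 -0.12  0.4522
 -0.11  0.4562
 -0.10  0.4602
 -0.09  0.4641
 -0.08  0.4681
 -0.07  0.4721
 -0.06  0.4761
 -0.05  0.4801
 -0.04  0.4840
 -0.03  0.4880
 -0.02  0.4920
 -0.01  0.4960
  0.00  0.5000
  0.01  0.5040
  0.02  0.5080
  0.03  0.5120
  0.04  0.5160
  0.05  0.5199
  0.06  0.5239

T = 1;  σ√T = 0.4100
d₁ = [ln(327/323) + (0.069 + 0.41²/2)·1] / 0.4100 = [0.0123 + 0.1530] / 0.4100 = 0.4033 ⇒ 0.40
d₂ = d₁ − σ√T = 0.4033 − 0.4100 = -0.0067 ⇒ -0.01
e^(−rT) = e^(−0.069·1) = 0.9333
N(−d₂) = N(0.01) = 0.5040;  N(−d₁) = N(-0.40) = 0.3446
P = 323·0.9333·0.5040 − 327·0.3446 = 151.9338 − 112.6842 = 39.2496

$39.25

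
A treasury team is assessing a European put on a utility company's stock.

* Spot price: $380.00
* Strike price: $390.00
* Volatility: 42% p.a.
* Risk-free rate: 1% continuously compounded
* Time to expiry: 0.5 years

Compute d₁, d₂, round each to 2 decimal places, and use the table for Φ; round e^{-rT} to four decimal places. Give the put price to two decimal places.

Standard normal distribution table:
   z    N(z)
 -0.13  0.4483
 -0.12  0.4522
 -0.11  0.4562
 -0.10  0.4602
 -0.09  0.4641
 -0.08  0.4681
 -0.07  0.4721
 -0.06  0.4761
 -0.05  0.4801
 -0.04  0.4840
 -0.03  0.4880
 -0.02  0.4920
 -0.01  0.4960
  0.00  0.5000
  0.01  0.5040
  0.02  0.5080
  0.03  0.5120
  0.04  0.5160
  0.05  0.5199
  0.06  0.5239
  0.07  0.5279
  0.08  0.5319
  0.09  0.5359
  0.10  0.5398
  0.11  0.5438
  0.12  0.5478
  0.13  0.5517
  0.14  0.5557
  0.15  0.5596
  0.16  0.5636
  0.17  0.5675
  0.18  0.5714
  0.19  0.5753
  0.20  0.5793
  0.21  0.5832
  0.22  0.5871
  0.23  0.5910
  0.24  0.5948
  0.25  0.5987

$49.95

T = 0.5;  σ√T = 0.2970
d₁ = [ln(380/390) + (0.01 + 0.42²/2)·0.5] / 0.2970 = [-0.0260 + 0.0491] / 0.2970 = 0.0779 → 0.08
d₂ = d₁ − σ√T = 0.0779 − 0.2970 = -0.2191 → -0.22
exp(−rT) = exp(−0.01·0.5) = 0.9950
N(−d₂) = N(0.22) = 0.5871;  N(−d₁) = N(-0.08) = 0.4681
P = 390·0.9950·0.5871 − 380·0.4681 = 227.8242 − 177.8780 = 49.9462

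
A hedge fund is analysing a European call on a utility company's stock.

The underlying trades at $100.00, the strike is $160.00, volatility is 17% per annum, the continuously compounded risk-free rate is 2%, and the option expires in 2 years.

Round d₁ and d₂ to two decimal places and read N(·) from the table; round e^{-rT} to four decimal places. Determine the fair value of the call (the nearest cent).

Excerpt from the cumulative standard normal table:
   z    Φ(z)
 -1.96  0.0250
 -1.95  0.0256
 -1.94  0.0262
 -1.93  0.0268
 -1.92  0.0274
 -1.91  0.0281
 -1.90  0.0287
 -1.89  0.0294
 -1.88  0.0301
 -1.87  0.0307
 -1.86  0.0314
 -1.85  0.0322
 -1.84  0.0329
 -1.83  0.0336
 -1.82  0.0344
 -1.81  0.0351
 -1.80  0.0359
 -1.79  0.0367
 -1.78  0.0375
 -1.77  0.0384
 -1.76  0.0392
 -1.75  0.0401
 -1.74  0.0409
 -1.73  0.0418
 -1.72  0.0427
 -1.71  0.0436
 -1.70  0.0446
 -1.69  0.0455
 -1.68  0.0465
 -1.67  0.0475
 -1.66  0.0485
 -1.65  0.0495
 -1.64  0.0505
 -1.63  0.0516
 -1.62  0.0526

$0.43

σ√T = 0.17 × 1.4142 = 0.2404
d₁ = [ln(100/160) + (0.02 + 0.17²/2)·2] / 0.2404 = [-0.4700 + 0.0689] / 0.2404 = -1.6684 → -1.67
d₂ = d₁ − σ√T = -1.6684 − 0.2404 = -1.9088 → -1.91
e^(−rT) = e^(−0.02·2) = 0.9608
N(d₁) = N(-1.67) = 0.0475;  N(d₂) = N(-1.91) = 0.0281
C = 100·0.0475 − 160·0.9608·0.0281 = 4.7500 − 4.3198 = 0.4302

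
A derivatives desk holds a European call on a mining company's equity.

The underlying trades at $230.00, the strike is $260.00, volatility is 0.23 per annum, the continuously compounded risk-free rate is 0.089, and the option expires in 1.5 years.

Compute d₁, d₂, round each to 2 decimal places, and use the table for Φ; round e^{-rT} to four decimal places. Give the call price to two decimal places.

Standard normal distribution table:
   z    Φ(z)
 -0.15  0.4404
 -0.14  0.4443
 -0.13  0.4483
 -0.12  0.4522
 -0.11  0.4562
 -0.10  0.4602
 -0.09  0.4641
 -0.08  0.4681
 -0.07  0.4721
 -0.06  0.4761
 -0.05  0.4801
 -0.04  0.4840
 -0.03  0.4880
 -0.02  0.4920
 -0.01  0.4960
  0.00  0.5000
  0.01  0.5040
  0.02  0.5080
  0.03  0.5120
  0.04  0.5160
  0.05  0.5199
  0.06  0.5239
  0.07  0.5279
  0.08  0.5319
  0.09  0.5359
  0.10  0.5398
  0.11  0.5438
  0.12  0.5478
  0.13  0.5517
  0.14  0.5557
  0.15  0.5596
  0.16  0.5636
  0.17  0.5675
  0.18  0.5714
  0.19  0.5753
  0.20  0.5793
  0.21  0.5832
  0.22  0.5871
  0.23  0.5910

$26.73

σ√T = 0.23·√1.5 = 0.2817
ln(S/K) + (r + σ²/2)T = ln(230/260) + (0.089 + 0.23²/2)·1.5 = -0.1226 + 0.1732 = 0.0506
d₁ = 0.0506 / 0.2817 = 0.1795 ⇒ 0.18
d₂ = d₁ − σ√T = 0.1795 − 0.2817 = -0.1022 ⇒ -0.10
exp(−rT) = exp(−0.089·1.5) = 0.8750
C = 230·N(0.18) − 260·0.8750·N(-0.10) = 230·0.5714 − 260·0.8750·0.4602 = 131.4220 − 104.6955 = 26.7265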